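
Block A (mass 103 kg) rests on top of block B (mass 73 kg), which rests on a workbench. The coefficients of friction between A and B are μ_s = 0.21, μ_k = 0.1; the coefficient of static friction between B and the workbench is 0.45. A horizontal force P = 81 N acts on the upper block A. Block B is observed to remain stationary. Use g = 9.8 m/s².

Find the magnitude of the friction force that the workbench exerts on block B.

f ≈ 81 N

Between the blocks, N₁ = m_A g = 1009 N.
So the A–B interface can sustain at most μ_s N₁ = 212 N of static friction.
Since P = 81 N ≤ 212 N, A does not slip on B; friction on A equals P = 81 N.
B experiences an equal 81 N forward from A (third law). B is in equilibrium, so the floor supplies f₂ = 81 N of static friction (limit μ_s(m_A+m_B)g = 776.2 N, not exceeded).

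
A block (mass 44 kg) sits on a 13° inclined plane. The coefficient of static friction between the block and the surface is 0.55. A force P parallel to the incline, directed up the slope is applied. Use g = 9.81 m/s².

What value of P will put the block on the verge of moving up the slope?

At impending motion up the slope, friction acts down-slope at its limit: f = μ_s N.
P is parallel to the surface, so N = m g cos θ = 421 N.
Along the incline: P = m g sin θ + μ_s N = 97.1 + 0.55×421 = 328 N.

P ≈ 328 N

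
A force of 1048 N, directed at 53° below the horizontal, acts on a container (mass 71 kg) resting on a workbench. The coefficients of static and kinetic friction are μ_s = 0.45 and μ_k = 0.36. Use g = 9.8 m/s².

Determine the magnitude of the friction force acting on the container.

f ≈ 631 N

N = m g + P sin α = 695.8 + 1048×sin 53° = 1533 N.
The horizontal driving force is P cos α = 630.7 N, so equilibrium needs friction f = 630.7 N.
The static-friction limit is μ_s N = 689.7 N.
630.7 ≤ 689.7 N → static; friction equals the required 631 N.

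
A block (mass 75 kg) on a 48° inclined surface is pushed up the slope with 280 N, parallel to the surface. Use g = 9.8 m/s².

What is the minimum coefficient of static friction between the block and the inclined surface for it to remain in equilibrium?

μ_s,min ≈ 0.541

N = m g cos θ = 491.8 N.
Friction must make up the shortfall along the incline: f = m g sin θ − P = 546.2 − 280 = 266.2 N.
At the threshold f = μ_s N, so μ_s,min = 266.2/491.8 = 0.541.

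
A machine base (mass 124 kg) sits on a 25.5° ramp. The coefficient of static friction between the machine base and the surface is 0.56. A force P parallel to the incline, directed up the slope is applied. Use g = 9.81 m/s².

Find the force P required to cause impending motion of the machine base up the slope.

P ≈ 1140 N

At impending motion up the slope, friction acts down-slope at its limit: f = μ_s N.
P is parallel to the surface, so N = m g cos θ = 1100 N.
Along the incline: P = m g sin θ + μ_s N = 524 + 0.56×1100 = 1140 N.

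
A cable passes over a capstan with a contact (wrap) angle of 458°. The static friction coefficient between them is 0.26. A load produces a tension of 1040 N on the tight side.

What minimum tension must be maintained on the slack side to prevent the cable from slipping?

T_min ≈ 130 N

Capstan equation at impending slip: T_tight/T_slack = e^{μβ}.
β = 458° = 7.994 rad; e^{μβ} = e^{0.26×7.994} = 7.991.
T_slack = T_tight / e^{μβ} = 1040 / 7.991 = 130 N.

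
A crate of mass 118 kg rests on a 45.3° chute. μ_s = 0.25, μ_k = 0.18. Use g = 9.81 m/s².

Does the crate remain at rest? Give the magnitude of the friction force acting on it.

N = m g cos θ = 814 N.
Down-slope weight component: m g sin θ = 823 N.
μ_s N = 204 N.
823 > 204 N, so it slides; kinetic friction f = μ_k N = 0.18×814 = 147 N.

f ≈ 147 N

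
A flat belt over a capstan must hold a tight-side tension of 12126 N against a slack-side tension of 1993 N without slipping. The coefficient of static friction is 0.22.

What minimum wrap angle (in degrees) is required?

T₂/T₁ = e^{μβ} → β = ln(T₂/T₁)/μ.
β = ln(12126/1993)/0.22 = 1.806/0.22 = 8.208 rad.
In degrees: β = 8.208 × 180/π = 470°.

β_min ≈ 470°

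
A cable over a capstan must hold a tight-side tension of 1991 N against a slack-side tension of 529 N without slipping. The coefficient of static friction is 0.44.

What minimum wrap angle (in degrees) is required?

T₂/T₁ = e^{μβ} → β = ln(T₂/T₁)/μ.
β = ln(1991/529)/0.44 = 1.325/0.44 = 3.012 rad.
In degrees: β = 3.012 × 180/π = 173°.

β_min ≈ 173°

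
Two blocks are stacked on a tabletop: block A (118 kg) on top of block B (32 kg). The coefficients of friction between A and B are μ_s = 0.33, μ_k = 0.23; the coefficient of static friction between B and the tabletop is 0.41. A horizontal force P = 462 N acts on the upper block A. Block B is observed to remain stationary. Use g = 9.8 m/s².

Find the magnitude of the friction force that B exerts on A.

Between the blocks, N₁ = m_A g = 1156 N.
Maximum static friction on A from B: μ_s N₁ = 0.33×1156 = 381.6 N.
P = 462 N exceeds that limit, so A slips over B and the interface friction becomes kinetic: f₁ = μ_k N₁ = 0.23×1156 = 266 N.
B experiences an equal 266 N forward from A (third law). B is in equilibrium, so the floor supplies f₂ = 266 N of static friction (limit μ_s(m_A+m_B)g = 602.7 N, not exceeded).

f ≈ 266 N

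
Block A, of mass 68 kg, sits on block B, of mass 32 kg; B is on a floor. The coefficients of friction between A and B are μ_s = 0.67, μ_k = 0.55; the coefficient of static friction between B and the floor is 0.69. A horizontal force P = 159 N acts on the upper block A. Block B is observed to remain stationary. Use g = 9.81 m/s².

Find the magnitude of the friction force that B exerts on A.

Between the blocks, N₁ = m_A g = 667.1 N.
Maximum static friction on A from B: μ_s N₁ = 0.67×667.1 = 446.9 N.
Since P = 159 N ≤ 446.9 N, A does not slip on B; friction on A equals P = 159 N.
By Newton's third law B feels 159 N forward from A. With B stationary, the floor's static friction on B balances it: f₂ = 159 N (well within μ_s(m_A+m_B)g = 676.9 N).

f ≈ 159 N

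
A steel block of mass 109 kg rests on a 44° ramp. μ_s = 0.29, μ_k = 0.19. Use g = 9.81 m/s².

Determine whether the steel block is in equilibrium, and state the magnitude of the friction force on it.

N = m g cos θ = 769 N.
Down-slope weight component: m g sin θ = 743 N.
μ_s N = 223 N.
743 > 223 N, so it slides; kinetic friction f = μ_k N = 0.19×769 = 146 N.

f ≈ 146 N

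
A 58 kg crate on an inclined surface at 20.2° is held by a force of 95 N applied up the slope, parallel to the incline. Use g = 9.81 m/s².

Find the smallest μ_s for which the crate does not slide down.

μ_s,min ≈ 0.19

N = m g cos θ = 534 N.
Friction must make up the shortfall along the incline: f = m g sin θ − P = 196.5 − 95 = 101.5 N.
At the threshold f = μ_s N, so μ_s,min = 101.5/534 = 0.19.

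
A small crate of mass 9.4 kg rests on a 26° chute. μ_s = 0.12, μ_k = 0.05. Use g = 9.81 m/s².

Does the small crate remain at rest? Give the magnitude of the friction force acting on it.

N = m g cos θ = 82.9 N.
Down-slope weight component: m g sin θ = 40.4 N.
μ_s N = 9.95 N.
40.4 > 9.95 N, so it slides; kinetic friction f = μ_k N = 0.05×82.9 = 4.14 N.

f ≈ 4.14 N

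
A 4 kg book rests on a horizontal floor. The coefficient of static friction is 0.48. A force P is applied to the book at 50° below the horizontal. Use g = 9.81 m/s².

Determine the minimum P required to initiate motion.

P ≈ 68.5 N

N = m g + P sin α (the push presses the book into the horizontal floor).
At impending slip, P cos α = μ_s N = μ_s (m g + P sin α).
Solving: P (cos α − μ_s sin α) = μ_s m g → P = 0.48×39.2/(cos 50° − 0.48 sin 50°) = 18.8/0.2751 = 68.5 N.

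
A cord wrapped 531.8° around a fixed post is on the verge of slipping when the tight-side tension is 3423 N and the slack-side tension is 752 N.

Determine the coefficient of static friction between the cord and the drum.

μ ≈ 0.163

T₂/T₁ = e^{μβ} → μ = ln(T₂/T₁)/β.
β = 531.8° = 9.282 rad.
μ = ln(3423/752)/9.282 = ln(4.552)/9.282 = 0.163.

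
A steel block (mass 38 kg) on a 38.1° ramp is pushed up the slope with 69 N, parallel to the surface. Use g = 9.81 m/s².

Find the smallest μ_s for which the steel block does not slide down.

μ_s,min ≈ 0.549

N = m g cos θ = 293.4 N.
Friction must make up the shortfall along the incline: f = m g sin θ − P = 230 − 69 = 161 N.
At the threshold f = μ_s N, so μ_s,min = 161/293.4 = 0.549.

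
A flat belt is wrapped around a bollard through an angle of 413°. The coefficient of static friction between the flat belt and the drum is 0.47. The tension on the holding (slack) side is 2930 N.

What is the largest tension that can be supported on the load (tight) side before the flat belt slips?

At impending slip the capstan equation gives T₂/T₁ = e^{μβ} with β in radians.
β = 413° × π/180 = 7.208 rad.
e^{μβ} = e^{0.47×7.208} = 29.6.
T₂ = T₁ · e^{μβ} = 2930 × 29.6 = 86700 N.

T_max ≈ 86700 N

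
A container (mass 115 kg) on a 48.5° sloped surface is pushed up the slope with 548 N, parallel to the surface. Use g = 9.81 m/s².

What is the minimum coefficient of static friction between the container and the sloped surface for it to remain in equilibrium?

N = m g cos θ = 747.5 N.
Friction must make up the shortfall along the incline: f = m g sin θ − P = 844.9 − 548 = 296.9 N.
At the threshold f = μ_s N, so μ_s,min = 296.9/747.5 = 0.397.

μ_s,min ≈ 0.397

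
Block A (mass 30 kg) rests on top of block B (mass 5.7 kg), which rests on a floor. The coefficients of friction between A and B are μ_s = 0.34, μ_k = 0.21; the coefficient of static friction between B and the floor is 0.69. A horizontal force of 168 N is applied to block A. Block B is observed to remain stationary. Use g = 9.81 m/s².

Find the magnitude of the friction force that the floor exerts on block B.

Normal force at the A–B interface: N₁ = m_A g = 294.3 N.
So the A–B interface can sustain at most μ_s N₁ = 100.1 N of static friction.
P = 168 N exceeds that limit, so A slips over B and the interface friction becomes kinetic: f₁ = μ_k N₁ = 0.21×294.3 = 61.8 N.
B experiences an equal 61.8 N forward from A (third law). B is in equilibrium, so the floor supplies f₂ = 61.8 N of static friction (limit μ_s(m_A+m_B)g = 241.6 N, not exceeded).

f ≈ 61.8 N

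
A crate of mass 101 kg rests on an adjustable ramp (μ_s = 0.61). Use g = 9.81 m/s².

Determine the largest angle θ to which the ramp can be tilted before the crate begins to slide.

θ_max ≈ 31.4°

At the slip threshold, m g sin θ = μ_s · m g cos θ, so tan θ = μ_s.
θ_max = arctan(0.61) = 31.4°.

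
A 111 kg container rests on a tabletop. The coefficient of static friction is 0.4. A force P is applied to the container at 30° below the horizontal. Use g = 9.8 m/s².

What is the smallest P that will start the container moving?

N = m g + P sin α (the push presses the container into the tabletop).
At impending slip, P cos α = μ_s N = μ_s (m g + P sin α).
Solving: P (cos α − μ_s sin α) = μ_s m g → P = 0.4×1090/(cos 30° − 0.4 sin 30°) = 435/0.666 = 653 N.

P ≈ 653 N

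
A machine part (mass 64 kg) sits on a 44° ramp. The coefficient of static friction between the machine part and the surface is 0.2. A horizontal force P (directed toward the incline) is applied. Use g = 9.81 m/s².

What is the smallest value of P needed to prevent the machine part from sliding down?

The machine part tends to slide down (tan θ > μ_s), so at the point of impending slip friction acts up-slope at its limit: f = μ_s N.
Perpendicular to the incline: N = m g cos θ + P sin θ.
Along the incline: P cos θ + μ_s N = m g sin θ, i.e. P cos θ + μ_s (m g cos θ + P sin θ) = m g sin θ.
Solving, P (cos θ + μ_s sin θ) = m g (sin θ − μ_s cos θ), so P = 628×0.5508/0.8583 = 403 N.

P_min ≈ 403 N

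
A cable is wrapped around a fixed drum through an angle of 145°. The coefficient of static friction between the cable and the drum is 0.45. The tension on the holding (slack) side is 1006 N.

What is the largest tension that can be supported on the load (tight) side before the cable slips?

At impending slip the capstan equation gives T₂/T₁ = e^{μβ} with β in radians.
β = 145° × π/180 = 2.531 rad.
e^{μβ} = e^{0.45×2.531} = 3.123.
T₂ = T₁ · e^{μβ} = 1006 × 3.123 = 3140 N.

T_max ≈ 3140 N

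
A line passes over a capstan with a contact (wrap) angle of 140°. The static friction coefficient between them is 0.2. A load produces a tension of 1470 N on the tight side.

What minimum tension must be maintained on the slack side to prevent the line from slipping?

T_min ≈ 902 N

Capstan equation at impending slip: T_tight/T_slack = e^{μβ}.
β = 140° = 2.443 rad; e^{μβ} = e^{0.2×2.443} = 1.63.
T_slack = T_tight / e^{μβ} = 1470 / 1.63 = 902 N.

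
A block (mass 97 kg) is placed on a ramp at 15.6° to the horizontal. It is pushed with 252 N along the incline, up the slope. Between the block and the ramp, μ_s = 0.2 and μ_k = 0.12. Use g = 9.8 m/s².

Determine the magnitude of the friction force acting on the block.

Perpendicular to the surface, N = m g cos θ = 97·9.8·cos 15.6° = 915.6 N.
Parallel to the incline, ΣF = 0 gives f = m g sin θ − P = 255.6 − 252 = 3.635 N (up-slope positive).
The static-friction ceiling is μ_s N = 0.2 × 915.6 = 183.1 N.
Since |3.635| ≤ 183.1 N, static friction is sufficient; f equals the required value, not μ_s N.

f ≈ 3.64 N (up the incline)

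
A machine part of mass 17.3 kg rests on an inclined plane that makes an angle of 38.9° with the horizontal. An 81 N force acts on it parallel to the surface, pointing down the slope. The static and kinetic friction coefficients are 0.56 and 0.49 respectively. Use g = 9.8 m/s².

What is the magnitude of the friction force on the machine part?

Normal force: N = m g cos θ = 17.3 × 9.8 × cos 38.9° = 131.9 N.
For equilibrium along the incline the friction force must supply f = m g sin θ + P = 106.5 + 81 = 187.5 N (positive meaning up-slope).
Static friction can supply at most μ_s N = 73.89 N.
Since |187.5| > 73.89 N, static friction cannot hold it; the machine part slides down the incline and kinetic friction applies: f = μ_k N = 0.49 × 131.9 = 64.7 N.

f ≈ 64.7 N (up the incline)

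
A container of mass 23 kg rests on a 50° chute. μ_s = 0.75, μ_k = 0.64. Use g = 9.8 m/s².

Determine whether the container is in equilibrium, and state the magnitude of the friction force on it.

N = m g cos θ = 145 N.
Down-slope weight component: m g sin θ = 173 N.
μ_s N = 109 N.
173 > 109 N, so it slides; kinetic friction f = μ_k N = 0.64×145 = 92.7 N.

f ≈ 92.7 N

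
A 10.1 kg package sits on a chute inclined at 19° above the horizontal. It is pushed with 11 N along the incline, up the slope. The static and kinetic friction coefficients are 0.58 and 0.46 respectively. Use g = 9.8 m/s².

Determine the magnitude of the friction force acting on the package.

f ≈ 21.2 N (up the incline)

Normal force: N = m g cos θ = 10.1 × 9.8 × cos 19° = 93.59 N.
For equilibrium along the incline the friction force must supply f = m g sin θ − P = 32.22 − 11 = 21.22 N (positive meaning up-slope).
Static friction can supply at most μ_s N = 54.28 N.
Since |21.22| ≤ 54.28 N, no slip — friction simply equals what equilibrium demands.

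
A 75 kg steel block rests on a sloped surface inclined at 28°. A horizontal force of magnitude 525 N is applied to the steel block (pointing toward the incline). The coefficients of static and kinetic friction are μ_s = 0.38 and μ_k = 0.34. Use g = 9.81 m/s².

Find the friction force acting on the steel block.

Resolve perpendicular to the incline: N = m g cos θ + P sin θ = 75×9.81×cos 28° + 525×sin 28° = 896.1 N.
Along the incline, the net driving force (taking up-slope positive) is P cos θ − m g sin θ = 463.5 − 345.4 = 118.1 N, so equilibrium requires friction f = -118.1 N (down-slope).
The limit of static friction is μ_s N = 340.5 N.
Since 118.1 N is within the 340.5 N limit, the steel block stays put and friction is exactly 118 N.

f ≈ 118 N (down the incline)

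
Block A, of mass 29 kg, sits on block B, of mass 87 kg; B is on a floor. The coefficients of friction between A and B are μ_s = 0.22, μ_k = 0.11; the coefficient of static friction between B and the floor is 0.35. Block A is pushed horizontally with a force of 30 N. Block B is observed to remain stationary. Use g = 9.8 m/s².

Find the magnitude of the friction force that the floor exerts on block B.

Between the blocks, N₁ = m_A g = 284.2 N.
Maximum static friction on A from B: μ_s N₁ = 0.22×284.2 = 62.52 N.
Since P = 30 N ≤ 62.52 N, A does not slip on B; friction on A equals P = 30 N.
B experiences an equal 30 N forward from A (third law). B is in equilibrium, so the floor supplies f₂ = 30 N of static friction (limit μ_s(m_A+m_B)g = 397.9 N, not exceeded).

f ≈ 30 N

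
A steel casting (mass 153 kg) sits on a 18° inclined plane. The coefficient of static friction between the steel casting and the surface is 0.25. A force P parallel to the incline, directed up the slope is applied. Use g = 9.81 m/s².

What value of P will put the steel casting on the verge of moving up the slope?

P ≈ 821 N

At impending motion up the slope, friction acts down-slope at its limit: f = μ_s N.
P is parallel to the surface, so N = m g cos θ = 1430 N.
Along the incline: P = m g sin θ + μ_s N = 464 + 0.25×1430 = 821 N.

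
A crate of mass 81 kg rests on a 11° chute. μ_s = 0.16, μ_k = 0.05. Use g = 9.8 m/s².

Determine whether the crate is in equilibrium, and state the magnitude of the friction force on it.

f ≈ 39 N

N = m g cos θ = 779 N.
Down-slope weight component: m g sin θ = 151 N.
μ_s N = 125 N.
151 > 125 N, so it slides; kinetic friction f = μ_k N = 0.05×779 = 39 N.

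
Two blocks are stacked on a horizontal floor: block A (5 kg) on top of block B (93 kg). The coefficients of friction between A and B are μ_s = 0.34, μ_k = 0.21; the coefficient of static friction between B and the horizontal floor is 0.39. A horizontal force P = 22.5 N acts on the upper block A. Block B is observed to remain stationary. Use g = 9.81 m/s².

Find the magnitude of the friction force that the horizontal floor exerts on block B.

Normal force at the A–B interface: N₁ = m_A g = 49.05 N.
Maximum static friction on A from B: μ_s N₁ = 0.34×49.05 = 16.68 N.
Since P = 22.5 N > 16.68 N, A slides on B; the A–B friction is kinetic: f₁ = μ_k N₁ = 0.21×49.05 = 10.3 N.
B experiences an equal 10.3 N forward from A (third law). B is in equilibrium, so the floor supplies f₂ = 10.3 N of static friction (limit μ_s(m_A+m_B)g = 374.9 N, not exceeded).

f ≈ 10.3 N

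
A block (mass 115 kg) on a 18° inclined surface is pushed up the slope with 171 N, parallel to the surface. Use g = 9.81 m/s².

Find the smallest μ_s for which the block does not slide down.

μ_s,min ≈ 0.166

N = m g cos θ = 1073 N.
Friction must make up the shortfall along the incline: f = m g sin θ − P = 348.6 − 171 = 177.6 N.
At the threshold f = μ_s N, so μ_s,min = 177.6/1073 = 0.166.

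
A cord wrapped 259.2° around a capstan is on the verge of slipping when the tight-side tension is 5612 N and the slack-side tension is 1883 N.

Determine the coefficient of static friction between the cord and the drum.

T₂/T₁ = e^{μβ} → μ = ln(T₂/T₁)/β.
β = 259.2° = 4.524 rad.
μ = ln(5612/1883)/4.524 = ln(2.98)/4.524 = 0.241.

μ ≈ 0.241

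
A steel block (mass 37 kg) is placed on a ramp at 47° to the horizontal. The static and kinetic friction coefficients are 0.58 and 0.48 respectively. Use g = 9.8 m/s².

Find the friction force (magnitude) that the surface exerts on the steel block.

f ≈ 119 N (up the incline)

Normal force: N = m g cos θ = 37 × 9.8 × cos 47° = 247.3 N.
For equilibrium along the incline, friction must balance the weight component: f = m g sin θ = 265.2 N up the slope.
Maximum static friction available: μ_s N = 0.58 × 247.3 = 143.4 N.
Since |265.2| > 143.4 N, static friction cannot hold it; the steel block slides down the incline and kinetic friction applies: f = μ_k N = 0.48 × 247.3 = 119 N.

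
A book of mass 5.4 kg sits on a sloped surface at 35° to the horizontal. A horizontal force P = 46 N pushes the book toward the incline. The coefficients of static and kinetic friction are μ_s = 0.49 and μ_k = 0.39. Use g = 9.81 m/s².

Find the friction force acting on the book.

f ≈ 7.3 N (down the incline)

Resolve perpendicular to the incline: N = m g cos θ + P sin θ = 5.4×9.81×cos 35° + 46×sin 35° = 69.78 N.
Parallel to the incline: P cos θ − m g sin θ = 37.68 − 30.38 = 7.296 N; the friction needed to balance this is 7.296 N acting down the slope.
Maximum static friction: μ_s N = 0.49 × 69.78 = 34.19 N.
|f_req| = 7.296 ≤ 34.19 N → the book is in equilibrium; friction equals the required value.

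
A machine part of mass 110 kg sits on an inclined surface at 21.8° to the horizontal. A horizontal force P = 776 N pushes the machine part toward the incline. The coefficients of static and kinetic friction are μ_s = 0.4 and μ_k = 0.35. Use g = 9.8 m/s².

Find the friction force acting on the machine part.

f ≈ 320 N (down the incline)

The horizontal push has a component P sin θ into the surface, so N = m g cos θ + P sin θ = 1001 + 288.2 = 1289 N.
Along the incline, the net driving force (taking up-slope positive) is P cos θ − m g sin θ = 720.5 − 400.3 = 320.2 N, so equilibrium requires friction f = -320.2 N (down-slope).
The limit of static friction is μ_s N = 515.6 N.
|f_req| = 320.2 ≤ 515.6 N → the machine part is in equilibrium; friction equals the required value.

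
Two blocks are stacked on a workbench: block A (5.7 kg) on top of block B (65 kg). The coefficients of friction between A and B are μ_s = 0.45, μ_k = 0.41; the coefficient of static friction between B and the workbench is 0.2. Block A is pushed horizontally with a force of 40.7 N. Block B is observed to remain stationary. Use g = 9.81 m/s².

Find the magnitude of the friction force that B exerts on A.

f ≈ 22.9 N

The normal force B exerts on A is simply A's weight, N₁ = 55.92 N.
So the A–B interface can sustain at most μ_s N₁ = 25.16 N of static friction.
Since P = 40.7 N > 25.16 N, A slides on B; the A–B friction is kinetic: f₁ = μ_k N₁ = 0.41×55.92 = 22.9 N.
B experiences an equal 22.9 N forward from A (third law). B is in equilibrium, so the floor supplies f₂ = 22.9 N of static friction (limit μ_s(m_A+m_B)g = 138.7 N, not exceeded).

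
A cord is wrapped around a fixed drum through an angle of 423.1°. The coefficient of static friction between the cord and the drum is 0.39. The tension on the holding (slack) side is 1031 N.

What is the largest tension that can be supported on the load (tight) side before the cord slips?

T_max ≈ 18400 N

At impending slip the capstan equation gives T₂/T₁ = e^{μβ} with β in radians.
β = 423.1° × π/180 = 7.384 rad.
e^{μβ} = e^{0.39×7.384} = 17.81.
T₂ = T₁ · e^{μβ} = 1031 × 17.81 = 18400 N.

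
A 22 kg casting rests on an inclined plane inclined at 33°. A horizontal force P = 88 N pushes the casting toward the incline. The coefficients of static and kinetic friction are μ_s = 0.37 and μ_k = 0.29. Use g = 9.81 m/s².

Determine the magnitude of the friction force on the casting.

The horizontal push has a component P sin θ into the surface, so N = m g cos θ + P sin θ = 181 + 47.93 = 228.9 N.
Along the incline, the net driving force (taking up-slope positive) is P cos θ − m g sin θ = 73.8 − 117.5 = -43.74 N, so equilibrium requires friction f = 43.74 N (up-slope).
Maximum static friction: μ_s N = 0.37 × 228.9 = 84.7 N.
Since 43.74 N is within the 84.7 N limit, the casting stays put and friction is exactly 43.7 N.

f ≈ 43.7 N (up the incline)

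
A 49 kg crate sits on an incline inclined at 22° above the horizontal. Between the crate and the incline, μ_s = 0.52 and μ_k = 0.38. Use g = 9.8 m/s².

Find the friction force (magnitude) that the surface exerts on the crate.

f ≈ 180 N (up the incline)

Perpendicular to the surface, N = m g cos θ = 49·9.8·cos 22° = 445.2 N.
Along the slope the weight component is m g sin θ = 179.9 N; friction must supply exactly this, acting up-slope.
The static-friction ceiling is μ_s N = 0.52 × 445.2 = 231.5 N.
Since |179.9| ≤ 231.5 N, the crate remains in static equilibrium and friction takes exactly the required value.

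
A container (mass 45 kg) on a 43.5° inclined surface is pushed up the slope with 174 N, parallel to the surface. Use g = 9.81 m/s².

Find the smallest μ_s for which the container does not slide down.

μ_s,min ≈ 0.406

N = m g cos θ = 320.2 N.
Friction must make up the shortfall along the incline: f = m g sin θ − P = 303.9 − 174 = 129.9 N.
At the threshold f = μ_s N, so μ_s,min = 129.9/320.2 = 0.406.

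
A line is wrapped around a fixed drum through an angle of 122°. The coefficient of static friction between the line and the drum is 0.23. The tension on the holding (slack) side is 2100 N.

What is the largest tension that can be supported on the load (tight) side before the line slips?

T_max ≈ 3430 N

At impending slip the capstan equation gives T₂/T₁ = e^{μβ} with β in radians.
β = 122° × π/180 = 2.129 rad.
e^{μβ} = e^{0.23×2.129} = 1.632.
T₂ = T₁ · e^{μβ} = 2100 × 1.632 = 3430 N.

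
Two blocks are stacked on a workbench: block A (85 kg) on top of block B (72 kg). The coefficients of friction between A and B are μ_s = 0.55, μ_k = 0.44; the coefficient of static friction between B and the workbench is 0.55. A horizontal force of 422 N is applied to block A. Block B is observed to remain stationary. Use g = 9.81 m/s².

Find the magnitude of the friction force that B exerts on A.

f ≈ 422 N

The normal force B exerts on A is simply A's weight, N₁ = 833.9 N.
So the A–B interface can sustain at most μ_s N₁ = 458.6 N of static friction.
P = 422 N is within that limit, so A and B move together (both at rest); the A–B friction is simply f₁ = P = 422 N.
B experiences an equal 422 N forward from A (third law). B is in equilibrium, so the floor supplies f₂ = 422 N of static friction (limit μ_s(m_A+m_B)g = 847.1 N, not exceeded).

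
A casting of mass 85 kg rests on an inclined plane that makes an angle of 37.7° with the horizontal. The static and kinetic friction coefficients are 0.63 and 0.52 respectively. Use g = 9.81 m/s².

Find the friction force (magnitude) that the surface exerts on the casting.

f ≈ 343 N (up the incline)

The normal reaction is N = m g cos θ = 659.8 N.
For equilibrium along the incline, friction must balance the weight component: f = m g sin θ = 509.9 N up the slope.
Static friction can supply at most μ_s N = 415.6 N.
Since |509.9| > 415.6 N, static friction cannot hold it; the casting slides down the incline and kinetic friction applies: f = μ_k N = 0.52 × 659.8 = 343 N.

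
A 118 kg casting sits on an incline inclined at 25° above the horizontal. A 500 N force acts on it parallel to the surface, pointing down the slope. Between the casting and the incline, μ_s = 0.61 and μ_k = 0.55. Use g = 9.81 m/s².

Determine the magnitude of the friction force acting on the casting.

f ≈ 577 N (up the incline)

Perpendicular to the surface, N = m g cos θ = 118·9.81·cos 25° = 1049 N.
Parallel to the incline, ΣF = 0 gives f = m g sin θ + P = 489.2 + 500 = 989.2 N (up-slope positive).
Static friction can supply at most μ_s N = 640 N.
Since |989.2| > 640 N, static friction cannot hold it; the casting slides down the incline and kinetic friction applies: f = μ_k N = 0.55 × 1049 = 577 N.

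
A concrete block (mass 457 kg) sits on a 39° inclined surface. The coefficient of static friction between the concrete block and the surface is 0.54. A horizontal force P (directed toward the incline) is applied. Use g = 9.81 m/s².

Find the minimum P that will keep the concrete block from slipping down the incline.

P_min ≈ 842 N

The concrete block tends to slide down (tan θ > μ_s), so at the point of impending slip friction acts up-slope at its limit: f = μ_s N.
Perpendicular to the incline: N = m g cos θ + P sin θ.
Along the incline: P cos θ + μ_s N = m g sin θ, i.e. P cos θ + μ_s (m g cos θ + P sin θ) = m g sin θ.
Solving, P (cos θ + μ_s sin θ) = m g (sin θ − μ_s cos θ), so P = 4480×0.2097/1.117 = 842 N.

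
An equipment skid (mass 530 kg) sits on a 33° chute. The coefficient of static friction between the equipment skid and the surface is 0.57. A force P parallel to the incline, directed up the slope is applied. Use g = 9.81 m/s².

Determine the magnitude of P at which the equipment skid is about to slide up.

At impending motion up the slope, friction acts down-slope at its limit: f = μ_s N.
P is parallel to the surface, so N = m g cos θ = 4360 N.
Along the incline: P = m g sin θ + μ_s N = 2830 + 0.57×4360 = 5320 N.

P ≈ 5320 N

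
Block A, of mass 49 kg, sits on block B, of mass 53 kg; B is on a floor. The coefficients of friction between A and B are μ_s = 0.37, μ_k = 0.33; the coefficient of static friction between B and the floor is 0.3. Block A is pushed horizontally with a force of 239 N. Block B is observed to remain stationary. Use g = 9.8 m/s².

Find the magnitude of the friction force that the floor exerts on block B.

f ≈ 158 N

Normal force at the A–B interface: N₁ = m_A g = 480.2 N.
Maximum static friction on A from B: μ_s N₁ = 0.37×480.2 = 177.7 N.
P = 239 N exceeds that limit, so A slips over B and the interface friction becomes kinetic: f₁ = μ_k N₁ = 0.33×480.2 = 158 N.
B experiences an equal 158 N forward from A (third law). B is in equilibrium, so the floor supplies f₂ = 158 N of static friction (limit μ_s(m_A+m_B)g = 299.9 N, not exceeded).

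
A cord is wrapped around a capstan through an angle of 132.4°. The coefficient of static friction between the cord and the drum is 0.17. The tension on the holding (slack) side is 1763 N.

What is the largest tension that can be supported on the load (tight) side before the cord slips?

At impending slip the capstan equation gives T₂/T₁ = e^{μβ} with β in radians.
β = 132.4° × π/180 = 2.311 rad.
e^{μβ} = e^{0.17×2.311} = 1.481.
T₂ = T₁ · e^{μβ} = 1763 × 1.481 = 2610 N.

T_max ≈ 2610 N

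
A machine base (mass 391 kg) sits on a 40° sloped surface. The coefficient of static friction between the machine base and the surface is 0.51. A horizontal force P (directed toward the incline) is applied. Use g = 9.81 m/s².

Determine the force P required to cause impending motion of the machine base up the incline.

P ≈ 9050 N

At impending motion up the slope, friction acts down-slope at its limit: f = μ_s N.
Perpendicular to the incline: N = m g cos θ + P sin θ.
Along the incline: P cos θ = m g sin θ + μ_s N = m g sin θ + μ_s (m g cos θ + P sin θ).
Solving, P (cos θ − μ_s sin θ) = m g (sin θ + μ_s cos θ), so P = 391×9.81×(sin 40° + 0.51 cos 40°)/(cos 40° − 0.51 sin 40°) = 3840×1.033/0.4382 = 9050 N.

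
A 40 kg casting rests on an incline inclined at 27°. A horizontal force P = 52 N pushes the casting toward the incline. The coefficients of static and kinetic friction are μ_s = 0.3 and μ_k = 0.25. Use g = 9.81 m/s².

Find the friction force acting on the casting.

Resolve perpendicular to the incline: N = m g cos θ + P sin θ = 40×9.81×cos 27° + 52×sin 27° = 373.2 N.
Parallel to the incline: P cos θ − m g sin θ = 46.33 − 178.1 = -131.8 N; the friction needed to balance this is 131.8 N acting up the slope.
The limit of static friction is μ_s N = 112 N.
|f_req| = 131.8 > 112 N → the casting slides down the incline; f = μ_k N = 0.25 × 373.2 = 93.3 N.

f ≈ 93.3 N (up the incline)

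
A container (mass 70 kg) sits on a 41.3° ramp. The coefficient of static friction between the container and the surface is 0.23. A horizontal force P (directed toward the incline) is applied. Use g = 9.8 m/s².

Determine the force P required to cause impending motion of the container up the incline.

At impending motion up the slope, friction acts down-slope at its limit: f = μ_s N.
Perpendicular to the incline: N = m g cos θ + P sin θ.
Along the incline: P cos θ = m g sin θ + μ_s N = m g sin θ + μ_s (m g cos θ + P sin θ).
Solving, P (cos θ − μ_s sin θ) = m g (sin θ + μ_s cos θ), so P = 70×9.8×(sin 41.3° + 0.23 cos 41.3°)/(cos 41.3° − 0.23 sin 41.3°) = 686×0.8328/0.5995 = 953 N.

P ≈ 953 N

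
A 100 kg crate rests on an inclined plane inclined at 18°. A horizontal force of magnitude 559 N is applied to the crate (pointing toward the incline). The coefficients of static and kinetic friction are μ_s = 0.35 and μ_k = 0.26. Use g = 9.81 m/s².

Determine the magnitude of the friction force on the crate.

Normal direction: N = m g cos θ + P sin θ = 1106 N.
Parallel to the incline: P cos θ − m g sin θ = 531.6 − 303.1 = 228.5 N; the friction needed to balance this is 228.5 N acting down the slope.
Maximum static friction: μ_s N = 0.35 × 1106 = 387 N.
Since 228.5 N is within the 387 N limit, the crate stays put and friction is exactly 228 N.

f ≈ 228 N (down the incline)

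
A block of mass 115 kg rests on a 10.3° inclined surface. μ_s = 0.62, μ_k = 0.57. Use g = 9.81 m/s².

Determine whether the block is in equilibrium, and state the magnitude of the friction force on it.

f ≈ 202 N

N = m g cos θ = 1110 N.
Down-slope weight component: m g sin θ = 202 N.
μ_s N = 688 N.
202 ≤ 688 N, so it stays put; friction = 202 N.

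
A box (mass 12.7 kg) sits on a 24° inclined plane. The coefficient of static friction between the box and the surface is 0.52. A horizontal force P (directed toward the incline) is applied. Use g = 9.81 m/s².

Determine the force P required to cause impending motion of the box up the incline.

At impending motion up the slope, friction acts down-slope at its limit: f = μ_s N.
Perpendicular to the incline: N = m g cos θ + P sin θ.
Along the incline: P cos θ = m g sin θ + μ_s N = m g sin θ + μ_s (m g cos θ + P sin θ).
Solving, P (cos θ − μ_s sin θ) = m g (sin θ + μ_s cos θ), so P = 12.7×9.81×(sin 24° + 0.52 cos 24°)/(cos 24° − 0.52 sin 24°) = 125×0.8818/0.702 = 156 N.

P ≈ 156 N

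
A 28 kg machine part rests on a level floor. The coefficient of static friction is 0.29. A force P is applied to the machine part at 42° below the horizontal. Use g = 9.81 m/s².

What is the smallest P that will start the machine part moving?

N = m g + P sin α (the push presses the machine part into the level floor).
At impending slip, P cos α = μ_s N = μ_s (m g + P sin α).
Solving: P (cos α − μ_s sin α) = μ_s m g → P = 0.29×275/(cos 42° − 0.29 sin 42°) = 79.7/0.5491 = 145 N.

P ≈ 145 N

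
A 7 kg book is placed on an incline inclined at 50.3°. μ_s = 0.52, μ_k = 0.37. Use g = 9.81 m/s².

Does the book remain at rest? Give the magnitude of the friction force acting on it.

N = m g cos θ = 43.9 N.
Down-slope weight component: m g sin θ = 52.8 N.
μ_s N = 22.8 N.
52.8 > 22.8 N, so it slides; kinetic friction f = μ_k N = 0.37×43.9 = 16.2 N.

f ≈ 16.2 N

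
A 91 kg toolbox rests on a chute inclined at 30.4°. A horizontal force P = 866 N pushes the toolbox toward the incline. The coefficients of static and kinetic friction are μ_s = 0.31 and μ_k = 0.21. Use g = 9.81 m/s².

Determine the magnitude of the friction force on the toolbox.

f ≈ 295 N (down the incline)

Normal direction: N = m g cos θ + P sin θ = 1208 N.
Along the incline, the net driving force (taking up-slope positive) is P cos θ − m g sin θ = 746.9 − 451.7 = 295.2 N, so equilibrium requires friction f = -295.2 N (down-slope).
Maximum static friction: μ_s N = 0.31 × 1208 = 374.5 N.
|f_req| = 295.2 ≤ 374.5 N → the toolbox is in equilibrium; friction equals the required value.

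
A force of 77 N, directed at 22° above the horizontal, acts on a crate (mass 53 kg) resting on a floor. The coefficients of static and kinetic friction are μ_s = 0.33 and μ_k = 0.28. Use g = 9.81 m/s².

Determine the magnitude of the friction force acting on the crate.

f ≈ 71.4 N

Vertical equilibrium gives N = m g − P sin α = 491.1 N.
For equilibrium, f = P cos α = 77×cos 22° = 71.39 N.
The static-friction limit is μ_s N = 162.1 N.
71.39 ≤ 162.1 N → static; friction equals the required 71.4 N.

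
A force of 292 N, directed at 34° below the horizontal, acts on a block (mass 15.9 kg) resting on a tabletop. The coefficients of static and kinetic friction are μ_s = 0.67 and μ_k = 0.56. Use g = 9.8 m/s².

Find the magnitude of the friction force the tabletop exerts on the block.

f ≈ 179 N

Vertical equilibrium gives N = m g + P sin α = 319.1 N.
Horizontally, friction must balance P cos α = 242.1 N.
μ_s N = 0.67 × 319.1 = 213.8 N.
242.1 > 213.8 N → the block slides; f = μ_k N = 0.56×319.1 = 179 N.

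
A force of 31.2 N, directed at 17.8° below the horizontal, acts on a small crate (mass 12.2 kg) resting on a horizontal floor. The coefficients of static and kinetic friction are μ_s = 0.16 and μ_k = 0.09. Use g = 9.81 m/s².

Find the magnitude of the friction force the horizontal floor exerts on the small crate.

The vertical component of P adds to the normal force: N = m g + P sin α = 119.7 + 9.538 = 129.2 N.
Horizontally, friction must balance P cos α = 29.71 N.
The static-friction limit is μ_s N = 20.68 N.
29.71 > 20.68 N → the small crate slides; f = μ_k N = 0.09×129.2 = 11.6 N.

f ≈ 11.6 N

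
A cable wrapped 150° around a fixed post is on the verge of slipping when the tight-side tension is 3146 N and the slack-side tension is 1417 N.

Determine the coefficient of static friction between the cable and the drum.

μ ≈ 0.305

T₂/T₁ = e^{μβ} → μ = ln(T₂/T₁)/β.
β = 150° = 2.618 rad.
μ = ln(3146/1417)/2.618 = ln(2.22)/2.618 = 0.305.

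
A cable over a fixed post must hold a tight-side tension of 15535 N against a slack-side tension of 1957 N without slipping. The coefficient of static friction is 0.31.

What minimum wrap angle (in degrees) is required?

β_min ≈ 383°

T₂/T₁ = e^{μβ} → β = ln(T₂/T₁)/μ.
β = ln(15535/1957)/0.31 = 2.072/0.31 = 6.683 rad.
In degrees: β = 6.683 × 180/π = 383°.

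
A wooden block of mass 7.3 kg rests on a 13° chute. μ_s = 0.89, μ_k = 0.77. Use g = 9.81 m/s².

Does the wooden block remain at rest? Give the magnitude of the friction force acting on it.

f ≈ 16.1 N

N = m g cos θ = 69.8 N.
Down-slope weight component: m g sin θ = 16.1 N.
μ_s N = 62.1 N.
16.1 ≤ 62.1 N, so it stays put; friction = 16.1 N.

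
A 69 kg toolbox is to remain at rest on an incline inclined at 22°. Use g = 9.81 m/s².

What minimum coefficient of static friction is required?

μ_s,min ≈ 0.404

At the slip threshold m g sin θ = μ_s m g cos θ, so μ_s,min = tan θ.
μ_s,min = tan 22° = 0.404.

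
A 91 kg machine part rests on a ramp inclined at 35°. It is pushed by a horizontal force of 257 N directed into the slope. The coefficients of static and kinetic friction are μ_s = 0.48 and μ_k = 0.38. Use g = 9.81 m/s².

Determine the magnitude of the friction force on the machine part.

Resolve perpendicular to the incline: N = m g cos θ + P sin θ = 91×9.81×cos 35° + 257×sin 35° = 878.7 N.
Along the incline, the net driving force (taking up-slope positive) is P cos θ − m g sin θ = 210.5 − 512 = -301.5 N, so equilibrium requires friction f = 301.5 N (up-slope).
The limit of static friction is μ_s N = 421.8 N.
|f_req| = 301.5 ≤ 421.8 N → the machine part is in equilibrium; friction equals the required value.

f ≈ 302 N (up the incline)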